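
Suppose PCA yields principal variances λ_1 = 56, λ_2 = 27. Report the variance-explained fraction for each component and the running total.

Step 1 — total variance = trace(Sigma) = Σ λ_i = 56 + 27 = 83.

Step 2 — fraction explained by component i = λ_i / Σ λ:
  PC1: 56/83 = 0.6747
  PC2: 27/83 = 0.3253

Step 3 — cumulative fraction after k components = (λ_1 + ... + λ_k) / Σ λ:
  k = 1: 56/83 = 0.6747
  k = 2: (56 + 27)/83 = 83/83 = 1

Summary (fraction, with percent):

explained: PC1 0.6747 (67.47%), PC2 0.3253 (32.53%);  cumulative: 0.6747, 1


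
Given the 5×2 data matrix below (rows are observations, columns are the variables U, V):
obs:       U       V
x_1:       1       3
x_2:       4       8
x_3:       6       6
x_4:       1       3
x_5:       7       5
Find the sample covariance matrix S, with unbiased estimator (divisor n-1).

Step 1 — column means:
  mean(U) = (1 + 4 + 6 + 1 + 7) / 5 = 19/5 = 3.8
  mean(V) = (3 + 8 + 6 + 3 + 5) / 5 = 25/5 = 5

Step 2 — sample covariance S[i,j] = (1/(n-1)) · Σ_k (x_{k,i} - mean_i) · (x_{k,j} - mean_j), with n-1 = 4.
  S[U,U] = ((-2.8)·(-2.8) + (0.2)·(0.2) + (2.2)·(2.2) + (-2.8)·(-2.8) + (3.2)·(3.2)) / 4 = 30.8/4 = 7.7
  S[U,V] = ((-2.8)·(-2) + (0.2)·(3) + (2.2)·(1) + (-2.8)·(-2) + (3.2)·(0)) / 4 = 14/4 = 3.5
  S[V,V] = ((-2)·(-2) + (3)·(3) + (1)·(1) + (-2)·(-2) + (0)·(0)) / 4 = 18/4 = 4.5

S is symmetric (S[j,i] = S[i,j]). Assembling:

S = [[7.7, 3.5],
 [3.5, 4.5]]


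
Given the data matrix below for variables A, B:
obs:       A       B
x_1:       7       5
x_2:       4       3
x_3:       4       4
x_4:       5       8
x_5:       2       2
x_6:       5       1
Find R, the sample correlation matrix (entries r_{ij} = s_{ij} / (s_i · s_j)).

Step 1 — column means:
  mean(A) = (7 + 4 + 4 + 5 + 2 + 5) / 6 = 27/6 = 4.5
  mean(B) = (5 + 3 + 4 + 8 + 2 + 1) / 6 = 23/6 = 3.8333

Step 2 — sample variances and covariances s[i,j] = (1/(n-1)) · Σ_k (x_{k,i} - mean_i) · (x_{k,j} - mean_j), with n-1 = 5:
  s[A,A] = ((2.5)·(2.5) + (-0.5)·(-0.5) + (-0.5)·(-0.5) + (0.5)·(0.5) + (-2.5)·(-2.5) + (0.5)·(0.5)) / 5 = 13.5/5 = 2.7
  s[A,B] = ((2.5)·(1.1667) + (-0.5)·(-0.8333) + (-0.5)·(0.1667) + (0.5)·(4.1667) + (-2.5)·(-1.8333) + (0.5)·(-2.8333)) / 5 = 8.5/5 = 1.7
  s[B,B] = ((1.1667)·(1.1667) + (-0.8333)·(-0.8333) + (0.1667)·(0.1667) + (4.1667)·(4.1667) + (-1.8333)·(-1.8333) + (-2.8333)·(-2.8333)) / 5 = 30.8333/5 = 6.1667
  Sample standard deviations s_i = √(s[i,i]):
  s(A) = √(2.7) = 1.6432
  s(B) = √(6.1667) = 2.4833

Step 3 — r_{ij} = s_{ij} / (s_i · s_j):
  r[A,A] = 1 (diagonal).
  r[A,B] = 1.7 / (1.6432 · 2.4833) = 1.7 / 4.0804 = 0.4166
  r[B,B] = 1 (diagonal).

R is symmetric with unit diagonal. Assembling:

R = [[1, 0.4166],
 [0.4166, 1]]


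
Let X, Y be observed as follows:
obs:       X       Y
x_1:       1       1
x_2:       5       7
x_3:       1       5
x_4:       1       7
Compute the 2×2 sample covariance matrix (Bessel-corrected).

Step 1 — column means:
  mean(X) = (1 + 5 + 1 + 1) / 4 = 8/4 = 2
  mean(Y) = (1 + 7 + 5 + 7) / 4 = 20/4 = 5

Step 2 — sample covariance S[i,j] = (1/(n-1)) · Σ_k (x_{k,i} - mean_i) · (x_{k,j} - mean_j), with n-1 = 3.
  S[X,X] = ((-1)·(-1) + (3)·(3) + (-1)·(-1) + (-1)·(-1)) / 3 = 12/3 = 4
  S[X,Y] = ((-1)·(-4) + (3)·(2) + (-1)·(0) + (-1)·(2)) / 3 = 8/3 = 2.6667
  S[Y,Y] = ((-4)·(-4) + (2)·(2) + (0)·(0) + (2)·(2)) / 3 = 24/3 = 8

S is symmetric (S[j,i] = S[i,j]). Assembling:

S = [[4, 2.6667],
 [2.6667, 8]]


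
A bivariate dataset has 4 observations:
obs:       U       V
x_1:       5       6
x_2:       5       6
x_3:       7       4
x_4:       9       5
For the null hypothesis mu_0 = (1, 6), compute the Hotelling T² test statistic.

Step 1 — sample mean vector:
  mean(U) = (5 + 5 + 7 + 9) / 4 = 26/4 = 6.5
  mean(V) = (6 + 6 + 4 + 5) / 4 = 21/4 = 5.25
  x̄ = (6.5, 5.25),  deviation x̄ - mu_0 = (6.5, 5.25) - (1, 6) = (5.5, -0.75).

Step 2 — sample covariance matrix, S[i,j] = (1/(n-1)) · Σ_k (x_{k,i} - mean_i) · (x_{k,j} - mean_j), divisor n-1 = 3:
  S[U,U] = ((-1.5)·(-1.5) + (-1.5)·(-1.5) + (0.5)·(0.5) + (2.5)·(2.5)) / 3 = 11/3 = 3.6667
  S[U,V] = ((-1.5)·(0.75) + (-1.5)·(0.75) + (0.5)·(-1.25) + (2.5)·(-0.25)) / 3 = -3.5/3 = -1.1667
  S[V,V] = ((0.75)·(0.75) + (0.75)·(0.75) + (-1.25)·(-1.25) + (-0.25)·(-0.25)) / 3 = 2.75/3 = 0.9167
  S = [[3.6667, -1.1667],
 [-1.1667, 0.9167]].

Step 3 — invert S. det(S) = 3.6667·0.9167 - (-1.1667)² = 2.
  S^{-1} = (1/det) · [[d, -b], [-b, a]] = [[0.4583, 0.5833],
 [0.5833, 1.8333]].

Step 4 — quadratic form (x̄ - mu_0)^T · S^{-1} · (x̄ - mu_0):
  S^{-1} · (x̄ - mu_0) = (2.0833, 1.8333),
  (x̄ - mu_0)^T · [...] = (5.5)·(2.0833) + (-0.75)·(1.8333) = 10.0833.

Step 5 — scale by n: T² = 4 · 10.0833 = 40.3333.

T² ≈ 40.3333


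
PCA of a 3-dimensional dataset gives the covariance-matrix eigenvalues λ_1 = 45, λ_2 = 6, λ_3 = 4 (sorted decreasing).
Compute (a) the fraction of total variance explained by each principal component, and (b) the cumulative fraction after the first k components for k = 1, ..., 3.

Step 1 — total variance = trace(Sigma) = Σ λ_i = 45 + 6 + 4 = 55.

Step 2 — fraction explained by component i = λ_i / Σ λ:
  PC1: 45/55 = 0.8182
  PC2: 6/55 = 0.1091
  PC3: 4/55 = 0.0727

Step 3 — cumulative fraction after k components = (λ_1 + ... + λ_k) / Σ λ:
  k = 1: 45/55 = 0.8182
  k = 2: (45 + 6)/55 = 51/55 = 0.9273
  k = 3: (45 + 6 + 4)/55 = 55/55 = 1

Summary (fraction, with percent):

explained: PC1 0.8182 (81.82%), PC2 0.1091 (10.91%), PC3 0.0727 (7.27%);  cumulative: 0.8182, 0.9273, 1


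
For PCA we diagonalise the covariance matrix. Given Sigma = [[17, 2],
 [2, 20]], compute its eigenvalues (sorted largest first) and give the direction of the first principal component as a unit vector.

Step 1 — characteristic polynomial of 2×2 Sigma:
  det(Sigma - λI) = λ² - trace · λ + det = 0.
  trace = 17 + 20 = 37, det = 17·20 - (2)² = 336.
Step 2 — discriminant:
  Δ = trace² - 4·det = 1369 - 1344 = 25.
Step 3 — eigenvalues:
  λ = (trace ± √Δ)/2 = (37 ± 5)/2,
  λ_1 = 21,  λ_2 = 16.

Step 4 — unit eigenvector for λ_1: solve (Sigma - λ_1 I)v = 0. First row:
  (17 - 21)·v_x + (2)·v_y = 0, i.e. (-4)·v_x + (2)·v_y = 0,
  so v ∝ (b, λ_1 - a) = (2, 4) = u.
  ||u|| = √((2)² + (4)²) = √(20) ≈ 4.4721,
  v_1 = u/||u|| ≈ (0.4472, 0.8944) (||v_1|| = 1).

λ_1 = 21,  λ_2 = 16;  v_1 ≈ (0.4472, 0.8944)


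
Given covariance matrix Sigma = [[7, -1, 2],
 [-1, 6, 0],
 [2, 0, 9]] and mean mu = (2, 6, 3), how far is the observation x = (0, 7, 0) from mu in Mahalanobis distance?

Step 1 — centre the observation: (x - mu) = (-2, 1, -3).

Step 2 — invert Sigma (cofactor / det for 3×3, or solve directly):
  Sigma^{-1} = [[0.1565, 0.0261, -0.0348],
 [0.0261, 0.171, -0.0058],
 [-0.0348, -0.0058, 0.1188]].

Step 3 — form the quadratic (x - mu)^T · Sigma^{-1} · (x - mu):
  Sigma^{-1} · (x - mu) = (-0.1826, 0.1362, -0.2928).
  (x - mu)^T · [Sigma^{-1} · (x - mu)] = (-2)·(-0.1826) + (1)·(0.1362) + (-3)·(-0.2928) = 1.3797.

Step 4 — take square root: d = √(1.3797) ≈ 1.1746.

d(x, mu) = √(1.3797) ≈ 1.1746


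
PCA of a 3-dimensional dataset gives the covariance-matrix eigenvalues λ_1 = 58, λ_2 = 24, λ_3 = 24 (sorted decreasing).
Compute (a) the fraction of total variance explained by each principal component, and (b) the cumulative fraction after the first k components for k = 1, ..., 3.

Step 1 — total variance = trace(Sigma) = Σ λ_i = 58 + 24 + 24 = 106.

Step 2 — fraction explained by component i = λ_i / Σ λ:
  PC1: 58/106 = 0.5472
  PC2: 24/106 = 0.2264
  PC3: 24/106 = 0.2264

Step 3 — cumulative fraction after k components = (λ_1 + ... + λ_k) / Σ λ:
  k = 1: 58/106 = 0.5472
  k = 2: (58 + 24)/106 = 82/106 = 0.7736
  k = 3: (58 + 24 + 24)/106 = 106/106 = 1

Summary (fraction, with percent):

explained: PC1 0.5472 (54.72%), PC2 0.2264 (22.64%), PC3 0.2264 (22.64%);  cumulative: 0.5472, 0.7736, 1


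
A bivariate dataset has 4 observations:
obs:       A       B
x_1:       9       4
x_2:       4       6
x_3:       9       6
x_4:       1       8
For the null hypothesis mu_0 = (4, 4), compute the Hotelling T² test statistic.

Step 1 — sample mean vector:
  mean(A) = (9 + 4 + 9 + 1) / 4 = 23/4 = 5.75
  mean(B) = (4 + 6 + 6 + 8) / 4 = 24/4 = 6
  x̄ = (5.75, 6),  deviation x̄ - mu_0 = (5.75, 6) - (4, 4) = (1.75, 2).

Step 2 — sample covariance matrix, S[i,j] = (1/(n-1)) · Σ_k (x_{k,i} - mean_i) · (x_{k,j} - mean_j), divisor n-1 = 3:
  S[A,A] = ((3.25)·(3.25) + (-1.75)·(-1.75) + (3.25)·(3.25) + (-4.75)·(-4.75)) / 3 = 46.75/3 = 15.5833
  S[A,B] = ((3.25)·(-2) + (-1.75)·(0) + (3.25)·(0) + (-4.75)·(2)) / 3 = -16/3 = -5.3333
  S[B,B] = ((-2)·(-2) + (0)·(0) + (0)·(0) + (2)·(2)) / 3 = 8/3 = 2.6667
  S = [[15.5833, -5.3333],
 [-5.3333, 2.6667]].

Step 3 — invert S. det(S) = 15.5833·2.6667 - (-5.3333)² = 13.1111.
  S^{-1} = (1/det) · [[d, -b], [-b, a]] = [[0.2034, 0.4068],
 [0.4068, 1.1886]].

Step 4 — quadratic form (x̄ - mu_0)^T · S^{-1} · (x̄ - mu_0):
  S^{-1} · (x̄ - mu_0) = (1.1695, 3.089),
  (x̄ - mu_0)^T · [...] = (1.75)·(1.1695) + (2)·(3.089) = 8.2246.

Step 5 — scale by n: T² = 4 · 8.2246 = 32.8983.

T² ≈ 32.8983


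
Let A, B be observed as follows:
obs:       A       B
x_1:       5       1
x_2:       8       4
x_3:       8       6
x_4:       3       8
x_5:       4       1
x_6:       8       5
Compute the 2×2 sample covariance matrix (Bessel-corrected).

Step 1 — column means:
  mean(A) = (5 + 8 + 8 + 3 + 4 + 8) / 6 = 36/6 = 6
  mean(B) = (1 + 4 + 6 + 8 + 1 + 5) / 6 = 25/6 = 4.1667

Step 2 — sample covariance S[i,j] = (1/(n-1)) · Σ_k (x_{k,i} - mean_i) · (x_{k,j} - mean_j), with n-1 = 5.
  S[A,A] = ((-1)·(-1) + (2)·(2) + (2)·(2) + (-3)·(-3) + (-2)·(-2) + (2)·(2)) / 5 = 26/5 = 5.2
  S[A,B] = ((-1)·(-3.1667) + (2)·(-0.1667) + (2)·(1.8333) + (-3)·(3.8333) + (-2)·(-3.1667) + (2)·(0.8333)) / 5 = 3/5 = 0.6
  S[B,B] = ((-3.1667)·(-3.1667) + (-0.1667)·(-0.1667) + (1.8333)·(1.8333) + (3.8333)·(3.8333) + (-3.1667)·(-3.1667) + (0.8333)·(0.8333)) / 5 = 38.8333/5 = 7.7667

S is symmetric (S[j,i] = S[i,j]). Assembling:

S = [[5.2, 0.6],
 [0.6, 7.7667]]


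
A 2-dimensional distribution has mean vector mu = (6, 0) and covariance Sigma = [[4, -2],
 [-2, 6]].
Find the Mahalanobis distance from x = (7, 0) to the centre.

Step 1 — centre the observation: (x - mu) = (1, 0).

Step 2 — invert Sigma. det(Sigma) = 4·6 - (-2)² = 20.
  Sigma^{-1} = (1/det) · [[d, -b], [-b, a]] = [[0.3, 0.1],
 [0.1, 0.2]].

Step 3 — form the quadratic (x - mu)^T · Sigma^{-1} · (x - mu):
  Sigma^{-1} · (x - mu) = (0.3, 0.1).
  (x - mu)^T · [Sigma^{-1} · (x - mu)] = (1)·(0.3) + (0)·(0.1) = 0.3.

Step 4 — take square root: d = √(0.3) ≈ 0.5477.

d(x, mu) = √(0.3) ≈ 0.5477


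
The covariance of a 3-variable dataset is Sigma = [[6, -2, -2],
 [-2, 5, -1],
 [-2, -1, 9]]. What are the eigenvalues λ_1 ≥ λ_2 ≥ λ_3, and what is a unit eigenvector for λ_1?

Step 1 — characteristic polynomial p(λ) = det(λI - Sigma) = λ³ - tr·λ² + c_1·λ - det, where tr = trace, c_1 = sum of the principal 2×2 minors, det = det(Sigma):
  tr = 6 + 5 + 9 = 20,
  c_1 = (6·5 - (-2)²) + (6·9 - (-2)²) + (5·9 - (-1)²) = 26 + 50 + 44 = 120,
  det = 6·(5·9 - (-1)²) - (-2)·((-2)·9 - (-1)·(-2)) + (-2)·((-2)·(-1) - 5·(-2)) = 6·(44) - (-2)·(-20) + (-2)·(12) = 200.
  So p(λ) = λ³ - 20λ² + 120λ - 200.
Step 2 — look for an integer root (rational root theorem: any rational root is an integer divisor of 200). Testing λ = 10:
  p(10) = 1000 - 2000 + 1200 - 200 = 0  ✓
  Dividing out (λ - 10): p(λ) = (λ - 10)(λ² - 10λ + 20).
Step 3 — remaining eigenvalues from the quadratic λ² - 10λ + 20 = 0:
  Δ = 10² - 4·20 = 100 - 80 = 20,  λ = (10 ± √20)/2 = (10 ± 4.4721)/2 ≈ 7.2361 or 2.7639.
  Sorted: λ_1 = 10,  λ_2 = 7.2361,  λ_3 = 2.7639  (check: sum = 20 = tr ✓).

Step 4 — unit eigenvector for λ_1 = 10: v spans the null space of (Sigma - λ_1 I), whose rows are
  r_1 = (-4, -2, -2),  r_2 = (-2, -5, -1),  r_3 = (-2, -1, -1).
  v is orthogonal to every row, so take v ∝ r_1 × r_2 = ((-2)·(-1) - (-2)·(-5), (-2)·(-2) - (-4)·(-1), (-4)·(-5) - (-2)·(-2)) = (-8, 0, 16).
  Rescale (divide by 8; multiply by -1 so the first nonzero entry is positive): u = (1, 0, -2).
  ||u|| = √((1)² + (0)² + (-2)²) = √(5) ≈ 2.2361,  v_1 = u/||u|| ≈ (0.4472, 0, -0.8944) (||v_1|| = 1).

λ_1 = 10,  λ_2 = 7.2361,  λ_3 = 2.7639;  v_1 ≈ (0.4472, 0, -0.8944)


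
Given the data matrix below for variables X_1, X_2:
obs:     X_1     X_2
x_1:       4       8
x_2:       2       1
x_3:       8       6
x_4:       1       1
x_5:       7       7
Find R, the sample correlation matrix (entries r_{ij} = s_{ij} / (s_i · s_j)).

Step 1 — column means:
  mean(X_1) = (4 + 2 + 8 + 1 + 7) / 5 = 22/5 = 4.4
  mean(X_2) = (8 + 1 + 6 + 1 + 7) / 5 = 23/5 = 4.6

Step 2 — sample variances and covariances s[i,j] = (1/(n-1)) · Σ_k (x_{k,i} - mean_i) · (x_{k,j} - mean_j), with n-1 = 4:
  s[X_1,X_1] = ((-0.4)·(-0.4) + (-2.4)·(-2.4) + (3.6)·(3.6) + (-3.4)·(-3.4) + (2.6)·(2.6)) / 4 = 37.2/4 = 9.3
  s[X_1,X_2] = ((-0.4)·(3.4) + (-2.4)·(-3.6) + (3.6)·(1.4) + (-3.4)·(-3.6) + (2.6)·(2.4)) / 4 = 30.8/4 = 7.7
  s[X_2,X_2] = ((3.4)·(3.4) + (-3.6)·(-3.6) + (1.4)·(1.4) + (-3.6)·(-3.6) + (2.4)·(2.4)) / 4 = 45.2/4 = 11.3
  Sample standard deviations s_i = √(s[i,i]):
  s(X_1) = √(9.3) = 3.0496
  s(X_2) = √(11.3) = 3.3615

Step 3 — r_{ij} = s_{ij} / (s_i · s_j):
  r[X_1,X_1] = 1 (diagonal).
  r[X_1,X_2] = 7.7 / (3.0496 · 3.3615) = 7.7 / 10.2513 = 0.7511
  r[X_2,X_2] = 1 (diagonal).

R is symmetric with unit diagonal. Assembling:

R = [[1, 0.7511],
 [0.7511, 1]]


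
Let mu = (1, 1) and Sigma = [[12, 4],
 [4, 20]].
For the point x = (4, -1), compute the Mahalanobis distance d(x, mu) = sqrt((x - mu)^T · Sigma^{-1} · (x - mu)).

Step 1 — centre the observation: (x - mu) = (3, -2).

Step 2 — invert Sigma. det(Sigma) = 12·20 - (4)² = 224.
  Sigma^{-1} = (1/det) · [[d, -b], [-b, a]] = [[0.0893, -0.0179],
 [-0.0179, 0.0536]].

Step 3 — form the quadratic (x - mu)^T · Sigma^{-1} · (x - mu):
  Sigma^{-1} · (x - mu) = (0.3036, -0.1607).
  (x - mu)^T · [Sigma^{-1} · (x - mu)] = (3)·(0.3036) + (-2)·(-0.1607) = 1.2321.

Step 4 — take square root: d = √(1.2321) ≈ 1.11.

d(x, mu) = √(1.2321) ≈ 1.11


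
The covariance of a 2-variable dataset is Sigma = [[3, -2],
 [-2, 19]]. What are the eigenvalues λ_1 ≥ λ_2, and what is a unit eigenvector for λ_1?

Step 1 — characteristic polynomial of 2×2 Sigma:
  det(Sigma - λI) = λ² - trace · λ + det = 0.
  trace = 3 + 19 = 22, det = 3·19 - (-2)² = 53.
Step 2 — discriminant:
  Δ = trace² - 4·det = 484 - 212 = 272.
Step 3 — eigenvalues:
  λ = (trace ± √Δ)/2 = (22 ± 16.4924)/2,
  λ_1 = 19.2462,  λ_2 = 2.7538.

Step 4 — unit eigenvector for λ_1: solve (Sigma - λ_1 I)v = 0. First row:
  (3 - 19.2462)·v_x + (-2)·v_y = 0, i.e. (-16.2462)·v_x + (-2)·v_y = 0,
  so v ∝ (b, λ_1 - a) = (-2, 16.2462); multiply by -1 so the first entry is positive: u = (2, -16.2462).
  ||u|| = √((2)² + (-16.2462)²) = √(267.9394) ≈ 16.3689,
  v_1 = u/||u|| ≈ (0.1222, -0.9925) (||v_1|| = 1).

λ_1 = 19.2462,  λ_2 = 2.7538;  v_1 ≈ (0.1222, -0.9925)


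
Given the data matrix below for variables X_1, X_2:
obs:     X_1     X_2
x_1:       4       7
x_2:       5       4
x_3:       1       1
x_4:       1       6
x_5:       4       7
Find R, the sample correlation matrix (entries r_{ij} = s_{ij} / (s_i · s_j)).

Step 1 — column means:
  mean(X_1) = (4 + 5 + 1 + 1 + 4) / 5 = 15/5 = 3
  mean(X_2) = (7 + 4 + 1 + 6 + 7) / 5 = 25/5 = 5

Step 2 — sample variances and covariances s[i,j] = (1/(n-1)) · Σ_k (x_{k,i} - mean_i) · (x_{k,j} - mean_j), with n-1 = 4:
  s[X_1,X_1] = ((1)·(1) + (2)·(2) + (-2)·(-2) + (-2)·(-2) + (1)·(1)) / 4 = 14/4 = 3.5
  s[X_1,X_2] = ((1)·(2) + (2)·(-1) + (-2)·(-4) + (-2)·(1) + (1)·(2)) / 4 = 8/4 = 2
  s[X_2,X_2] = ((2)·(2) + (-1)·(-1) + (-4)·(-4) + (1)·(1) + (2)·(2)) / 4 = 26/4 = 6.5
  Sample standard deviations s_i = √(s[i,i]):
  s(X_1) = √(3.5) = 1.8708
  s(X_2) = √(6.5) = 2.5495

Step 3 — r_{ij} = s_{ij} / (s_i · s_j):
  r[X_1,X_1] = 1 (diagonal).
  r[X_1,X_2] = 2 / (1.8708 · 2.5495) = 2 / 4.7697 = 0.4193
  r[X_2,X_2] = 1 (diagonal).

R is symmetric with unit diagonal. Assembling:

R = [[1, 0.4193],
 [0.4193, 1]]


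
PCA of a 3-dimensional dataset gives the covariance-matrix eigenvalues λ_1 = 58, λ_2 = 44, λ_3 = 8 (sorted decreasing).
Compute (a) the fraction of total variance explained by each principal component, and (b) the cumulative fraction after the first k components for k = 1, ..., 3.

Step 1 — total variance = trace(Sigma) = Σ λ_i = 58 + 44 + 8 = 110.

Step 2 — fraction explained by component i = λ_i / Σ λ:
  PC1: 58/110 = 0.5273
  PC2: 44/110 = 0.4
  PC3: 8/110 = 0.0727

Step 3 — cumulative fraction after k components = (λ_1 + ... + λ_k) / Σ λ:
  k = 1: 58/110 = 0.5273
  k = 2: (58 + 44)/110 = 102/110 = 0.9273
  k = 3: (58 + 44 + 8)/110 = 110/110 = 1

Summary (fraction, with percent):

explained: PC1 0.5273 (52.73%), PC2 0.4 (40%), PC3 0.0727 (7.27%);  cumulative: 0.5273, 0.9273, 1


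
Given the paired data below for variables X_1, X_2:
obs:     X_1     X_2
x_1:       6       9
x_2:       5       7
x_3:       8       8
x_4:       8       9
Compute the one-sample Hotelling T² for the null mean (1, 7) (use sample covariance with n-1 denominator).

Step 1 — sample mean vector:
  mean(X_1) = (6 + 5 + 8 + 8) / 4 = 27/4 = 6.75
  mean(X_2) = (9 + 7 + 8 + 9) / 4 = 33/4 = 8.25
  x̄ = (6.75, 8.25),  deviation x̄ - mu_0 = (6.75, 8.25) - (1, 7) = (5.75, 1.25).

Step 2 — sample covariance matrix, S[i,j] = (1/(n-1)) · Σ_k (x_{k,i} - mean_i) · (x_{k,j} - mean_j), divisor n-1 = 3:
  S[X_1,X_1] = ((-0.75)·(-0.75) + (-1.75)·(-1.75) + (1.25)·(1.25) + (1.25)·(1.25)) / 3 = 6.75/3 = 2.25
  S[X_1,X_2] = ((-0.75)·(0.75) + (-1.75)·(-1.25) + (1.25)·(-0.25) + (1.25)·(0.75)) / 3 = 2.25/3 = 0.75
  S[X_2,X_2] = ((0.75)·(0.75) + (-1.25)·(-1.25) + (-0.25)·(-0.25) + (0.75)·(0.75)) / 3 = 2.75/3 = 0.9167
  S = [[2.25, 0.75],
 [0.75, 0.9167]].

Step 3 — invert S. det(S) = 2.25·0.9167 - (0.75)² = 1.5.
  S^{-1} = (1/det) · [[d, -b], [-b, a]] = [[0.6111, -0.5],
 [-0.5, 1.5]].

Step 4 — quadratic form (x̄ - mu_0)^T · S^{-1} · (x̄ - mu_0):
  S^{-1} · (x̄ - mu_0) = (2.8889, -1),
  (x̄ - mu_0)^T · [...] = (5.75)·(2.8889) + (1.25)·(-1) = 15.3611.

Step 5 — scale by n: T² = 4 · 15.3611 = 61.4444.

T² ≈ 61.4444


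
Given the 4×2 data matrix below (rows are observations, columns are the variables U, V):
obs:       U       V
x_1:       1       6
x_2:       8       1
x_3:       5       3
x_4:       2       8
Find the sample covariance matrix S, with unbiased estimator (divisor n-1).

Step 1 — column means:
  mean(U) = (1 + 8 + 5 + 2) / 4 = 16/4 = 4
  mean(V) = (6 + 1 + 3 + 8) / 4 = 18/4 = 4.5

Step 2 — sample covariance S[i,j] = (1/(n-1)) · Σ_k (x_{k,i} - mean_i) · (x_{k,j} - mean_j), with n-1 = 3.
  S[U,U] = ((-3)·(-3) + (4)·(4) + (1)·(1) + (-2)·(-2)) / 3 = 30/3 = 10
  S[U,V] = ((-3)·(1.5) + (4)·(-3.5) + (1)·(-1.5) + (-2)·(3.5)) / 3 = -27/3 = -9
  S[V,V] = ((1.5)·(1.5) + (-3.5)·(-3.5) + (-1.5)·(-1.5) + (3.5)·(3.5)) / 3 = 29/3 = 9.6667

S is symmetric (S[j,i] = S[i,j]). Assembling:

S = [[10, -9],
 [-9, 9.6667]]


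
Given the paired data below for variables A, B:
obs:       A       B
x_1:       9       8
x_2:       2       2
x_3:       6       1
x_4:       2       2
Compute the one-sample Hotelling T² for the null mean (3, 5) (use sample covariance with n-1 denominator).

Step 1 — sample mean vector:
  mean(A) = (9 + 2 + 6 + 2) / 4 = 19/4 = 4.75
  mean(B) = (8 + 2 + 1 + 2) / 4 = 13/4 = 3.25
  x̄ = (4.75, 3.25),  deviation x̄ - mu_0 = (4.75, 3.25) - (3, 5) = (1.75, -1.75).

Step 2 — sample covariance matrix, S[i,j] = (1/(n-1)) · Σ_k (x_{k,i} - mean_i) · (x_{k,j} - mean_j), divisor n-1 = 3:
  S[A,A] = ((4.25)·(4.25) + (-2.75)·(-2.75) + (1.25)·(1.25) + (-2.75)·(-2.75)) / 3 = 34.75/3 = 11.5833
  S[A,B] = ((4.25)·(4.75) + (-2.75)·(-1.25) + (1.25)·(-2.25) + (-2.75)·(-1.25)) / 3 = 24.25/3 = 8.0833
  S[B,B] = ((4.75)·(4.75) + (-1.25)·(-1.25) + (-2.25)·(-2.25) + (-1.25)·(-1.25)) / 3 = 30.75/3 = 10.25
  S = [[11.5833, 8.0833],
 [8.0833, 10.25]].

Step 3 — invert S. det(S) = 11.5833·10.25 - (8.0833)² = 53.3889.
  S^{-1} = (1/det) · [[d, -b], [-b, a]] = [[0.192, -0.1514],
 [-0.1514, 0.217]].

Step 4 — quadratic form (x̄ - mu_0)^T · S^{-1} · (x̄ - mu_0):
  S^{-1} · (x̄ - mu_0) = (0.6009, -0.6446),
  (x̄ - mu_0)^T · [...] = (1.75)·(0.6009) + (-1.75)·(-0.6446) = 2.1798.

Step 5 — scale by n: T² = 4 · 2.1798 = 8.719.

T² ≈ 8.719


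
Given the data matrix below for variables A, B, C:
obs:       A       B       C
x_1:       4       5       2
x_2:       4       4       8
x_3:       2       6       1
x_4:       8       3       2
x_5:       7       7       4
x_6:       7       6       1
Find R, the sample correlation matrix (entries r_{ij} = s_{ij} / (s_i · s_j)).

Step 1 — column means:
  mean(A) = (4 + 4 + 2 + 8 + 7 + 7) / 6 = 32/6 = 5.3333
  mean(B) = (5 + 4 + 6 + 3 + 7 + 6) / 6 = 31/6 = 5.1667
  mean(C) = (2 + 8 + 1 + 2 + 4 + 1) / 6 = 18/6 = 3

Step 2 — sample variances and covariances s[i,j] = (1/(n-1)) · Σ_k (x_{k,i} - mean_i) · (x_{k,j} - mean_j), with n-1 = 5:
  s[A,A] = ((-1.3333)·(-1.3333) + (-1.3333)·(-1.3333) + (-3.3333)·(-3.3333) + (2.6667)·(2.6667) + (1.6667)·(1.6667) + (1.6667)·(1.6667)) / 5 = 27.3333/5 = 5.4667
  s[A,B] = ((-1.3333)·(-0.1667) + (-1.3333)·(-1.1667) + (-3.3333)·(0.8333) + (2.6667)·(-2.1667) + (1.6667)·(1.8333) + (1.6667)·(0.8333)) / 5 = -2.3333/5 = -0.4667
  s[A,C] = ((-1.3333)·(-1) + (-1.3333)·(5) + (-3.3333)·(-2) + (2.6667)·(-1) + (1.6667)·(1) + (1.6667)·(-2)) / 5 = -3/5 = -0.6
  s[B,B] = ((-0.1667)·(-0.1667) + (-1.1667)·(-1.1667) + (0.8333)·(0.8333) + (-2.1667)·(-2.1667) + (1.8333)·(1.8333) + (0.8333)·(0.8333)) / 5 = 10.8333/5 = 2.1667
  s[B,C] = ((-0.1667)·(-1) + (-1.1667)·(5) + (0.8333)·(-2) + (-2.1667)·(-1) + (1.8333)·(1) + (0.8333)·(-2)) / 5 = -5/5 = -1
  s[C,C] = ((-1)·(-1) + (5)·(5) + (-2)·(-2) + (-1)·(-1) + (1)·(1) + (-2)·(-2)) / 5 = 36/5 = 7.2
  Sample standard deviations s_i = √(s[i,i]):
  s(A) = √(5.4667) = 2.3381
  s(B) = √(2.1667) = 1.472
  s(C) = √(7.2) = 2.6833

Step 3 — r_{ij} = s_{ij} / (s_i · s_j):
  r[A,A] = 1 (diagonal).
  r[A,B] = -0.4667 / (2.3381 · 1.472) = -0.4667 / 3.4416 = -0.1356
  r[A,C] = -0.6 / (2.3381 · 2.6833) = -0.6 / 6.2738 = -0.0956
  r[B,B] = 1 (diagonal).
  r[B,C] = -1 / (1.472 · 2.6833) = -1 / 3.9497 = -0.2532
  r[C,C] = 1 (diagonal).

R is symmetric with unit diagonal. Assembling:

R = [[1, -0.1356, -0.0956],
 [-0.1356, 1, -0.2532],
 [-0.0956, -0.2532, 1]]


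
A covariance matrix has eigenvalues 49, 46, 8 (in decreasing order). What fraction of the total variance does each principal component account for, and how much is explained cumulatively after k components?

Step 1 — total variance = trace(Sigma) = Σ λ_i = 49 + 46 + 8 = 103.

Step 2 — fraction explained by component i = λ_i / Σ λ:
  PC1: 49/103 = 0.4757
  PC2: 46/103 = 0.4466
  PC3: 8/103 = 0.0777

Step 3 — cumulative fraction after k components = (λ_1 + ... + λ_k) / Σ λ:
  k = 1: 49/103 = 0.4757
  k = 2: (49 + 46)/103 = 95/103 = 0.9223
  k = 3: (49 + 46 + 8)/103 = 103/103 = 1

Summary (fraction, with percent):

explained: PC1 0.4757 (47.57%), PC2 0.4466 (44.66%), PC3 0.0777 (7.77%);  cumulative: 0.4757, 0.9223, 1


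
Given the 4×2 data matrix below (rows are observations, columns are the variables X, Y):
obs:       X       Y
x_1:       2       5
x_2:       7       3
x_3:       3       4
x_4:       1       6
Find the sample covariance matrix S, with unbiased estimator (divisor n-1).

Step 1 — column means:
  mean(X) = (2 + 7 + 3 + 1) / 4 = 13/4 = 3.25
  mean(Y) = (5 + 3 + 4 + 6) / 4 = 18/4 = 4.5

Step 2 — sample covariance S[i,j] = (1/(n-1)) · Σ_k (x_{k,i} - mean_i) · (x_{k,j} - mean_j), with n-1 = 3.
  S[X,X] = ((-1.25)·(-1.25) + (3.75)·(3.75) + (-0.25)·(-0.25) + (-2.25)·(-2.25)) / 3 = 20.75/3 = 6.9167
  S[X,Y] = ((-1.25)·(0.5) + (3.75)·(-1.5) + (-0.25)·(-0.5) + (-2.25)·(1.5)) / 3 = -9.5/3 = -3.1667
  S[Y,Y] = ((0.5)·(0.5) + (-1.5)·(-1.5) + (-0.5)·(-0.5) + (1.5)·(1.5)) / 3 = 5/3 = 1.6667

S is symmetric (S[j,i] = S[i,j]). Assembling:

S = [[6.9167, -3.1667],
 [-3.1667, 1.6667]]


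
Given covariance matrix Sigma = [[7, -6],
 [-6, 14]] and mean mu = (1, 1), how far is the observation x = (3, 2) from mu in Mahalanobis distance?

Step 1 — centre the observation: (x - mu) = (2, 1).

Step 2 — invert Sigma. det(Sigma) = 7·14 - (-6)² = 62.
  Sigma^{-1} = (1/det) · [[d, -b], [-b, a]] = [[0.2258, 0.0968],
 [0.0968, 0.1129]].

Step 3 — form the quadratic (x - mu)^T · Sigma^{-1} · (x - mu):
  Sigma^{-1} · (x - mu) = (0.5484, 0.3065).
  (x - mu)^T · [Sigma^{-1} · (x - mu)] = (2)·(0.5484) + (1)·(0.3065) = 1.4032.

Step 4 — take square root: d = √(1.4032) ≈ 1.1846.

d(x, mu) = √(1.4032) ≈ 1.1846


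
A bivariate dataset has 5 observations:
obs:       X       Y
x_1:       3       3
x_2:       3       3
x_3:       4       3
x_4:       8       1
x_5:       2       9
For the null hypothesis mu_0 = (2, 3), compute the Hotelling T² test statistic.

Step 1 — sample mean vector:
  mean(X) = (3 + 3 + 4 + 8 + 2) / 5 = 20/5 = 4
  mean(Y) = (3 + 3 + 3 + 1 + 9) / 5 = 19/5 = 3.8
  x̄ = (4, 3.8),  deviation x̄ - mu_0 = (4, 3.8) - (2, 3) = (2, 0.8).

Step 2 — sample covariance matrix, S[i,j] = (1/(n-1)) · Σ_k (x_{k,i} - mean_i) · (x_{k,j} - mean_j), divisor n-1 = 4:
  S[X,X] = ((-1)·(-1) + (-1)·(-1) + (0)·(0) + (4)·(4) + (-2)·(-2)) / 4 = 22/4 = 5.5
  S[X,Y] = ((-1)·(-0.8) + (-1)·(-0.8) + (0)·(-0.8) + (4)·(-2.8) + (-2)·(5.2)) / 4 = -20/4 = -5
  S[Y,Y] = ((-0.8)·(-0.8) + (-0.8)·(-0.8) + (-0.8)·(-0.8) + (-2.8)·(-2.8) + (5.2)·(5.2)) / 4 = 36.8/4 = 9.2
  S = [[5.5, -5],
 [-5, 9.2]].

Step 3 — invert S. det(S) = 5.5·9.2 - (-5)² = 25.6.
  S^{-1} = (1/det) · [[d, -b], [-b, a]] = [[0.3594, 0.1953],
 [0.1953, 0.2148]].

Step 4 — quadratic form (x̄ - mu_0)^T · S^{-1} · (x̄ - mu_0):
  S^{-1} · (x̄ - mu_0) = (0.875, 0.5625),
  (x̄ - mu_0)^T · [...] = (2)·(0.875) + (0.8)·(0.5625) = 2.2.

Step 5 — scale by n: T² = 5 · 2.2 = 11.

T² ≈ 11


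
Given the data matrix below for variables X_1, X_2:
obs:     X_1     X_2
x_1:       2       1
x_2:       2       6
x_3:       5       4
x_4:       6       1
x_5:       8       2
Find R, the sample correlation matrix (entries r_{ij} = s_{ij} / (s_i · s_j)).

Step 1 — column means:
  mean(X_1) = (2 + 2 + 5 + 6 + 8) / 5 = 23/5 = 4.6
  mean(X_2) = (1 + 6 + 4 + 1 + 2) / 5 = 14/5 = 2.8

Step 2 — sample variances and covariances s[i,j] = (1/(n-1)) · Σ_k (x_{k,i} - mean_i) · (x_{k,j} - mean_j), with n-1 = 4:
  s[X_1,X_1] = ((-2.6)·(-2.6) + (-2.6)·(-2.6) + (0.4)·(0.4) + (1.4)·(1.4) + (3.4)·(3.4)) / 4 = 27.2/4 = 6.8
  s[X_1,X_2] = ((-2.6)·(-1.8) + (-2.6)·(3.2) + (0.4)·(1.2) + (1.4)·(-1.8) + (3.4)·(-0.8)) / 4 = -8.4/4 = -2.1
  s[X_2,X_2] = ((-1.8)·(-1.8) + (3.2)·(3.2) + (1.2)·(1.2) + (-1.8)·(-1.8) + (-0.8)·(-0.8)) / 4 = 18.8/4 = 4.7
  Sample standard deviations s_i = √(s[i,i]):
  s(X_1) = √(6.8) = 2.6077
  s(X_2) = √(4.7) = 2.1679

Step 3 — r_{ij} = s_{ij} / (s_i · s_j):
  r[X_1,X_1] = 1 (diagonal).
  r[X_1,X_2] = -2.1 / (2.6077 · 2.1679) = -2.1 / 5.6533 = -0.3715
  r[X_2,X_2] = 1 (diagonal).

R is symmetric with unit diagonal. Assembling:

R = [[1, -0.3715],
 [-0.3715, 1]]


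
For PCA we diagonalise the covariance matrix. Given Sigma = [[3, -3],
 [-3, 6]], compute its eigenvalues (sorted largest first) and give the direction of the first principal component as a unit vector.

Step 1 — characteristic polynomial of 2×2 Sigma:
  det(Sigma - λI) = λ² - trace · λ + det = 0.
  trace = 3 + 6 = 9, det = 3·6 - (-3)² = 9.
Step 2 — discriminant:
  Δ = trace² - 4·det = 81 - 36 = 45.
Step 3 — eigenvalues:
  λ = (trace ± √Δ)/2 = (9 ± 6.7082)/2,
  λ_1 = 7.8541,  λ_2 = 1.1459.

Step 4 — unit eigenvector for λ_1: solve (Sigma - λ_1 I)v = 0. First row:
  (3 - 7.8541)·v_x + (-3)·v_y = 0, i.e. (-4.8541)·v_x + (-3)·v_y = 0,
  so v ∝ (b, λ_1 - a) = (-3, 4.8541); multiply by -1 so the first entry is positive: u = (3, -4.8541).
  ||u|| = √((3)² + (-4.8541)²) = √(32.5623) ≈ 5.7063,
  v_1 = u/||u|| ≈ (0.5257, -0.8507) (||v_1|| = 1).

λ_1 = 7.8541,  λ_2 = 1.1459;  v_1 ≈ (0.5257, -0.8507)


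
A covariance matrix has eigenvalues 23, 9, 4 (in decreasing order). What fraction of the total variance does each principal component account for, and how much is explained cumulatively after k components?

Step 1 — total variance = trace(Sigma) = Σ λ_i = 23 + 9 + 4 = 36.

Step 2 — fraction explained by component i = λ_i / Σ λ:
  PC1: 23/36 = 0.6389
  PC2: 9/36 = 0.25
  PC3: 4/36 = 0.1111

Step 3 — cumulative fraction after k components = (λ_1 + ... + λ_k) / Σ λ:
  k = 1: 23/36 = 0.6389
  k = 2: (23 + 9)/36 = 32/36 = 0.8889
  k = 3: (23 + 9 + 4)/36 = 36/36 = 1

Summary (fraction, with percent):

explained: PC1 0.6389 (63.89%), PC2 0.25 (25%), PC3 0.1111 (11.11%);  cumulative: 0.6389, 0.8889, 1


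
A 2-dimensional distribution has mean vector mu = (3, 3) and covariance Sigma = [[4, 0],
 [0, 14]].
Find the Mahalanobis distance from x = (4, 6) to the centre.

Step 1 — centre the observation: (x - mu) = (1, 3).

Step 2 — invert Sigma. det(Sigma) = 4·14 - (0)² = 56.
  Sigma^{-1} = (1/det) · [[d, -b], [-b, a]] = [[0.25, 0],
 [0, 0.0714]].

Step 3 — form the quadratic (x - mu)^T · Sigma^{-1} · (x - mu):
  Sigma^{-1} · (x - mu) = (0.25, 0.2143).
  (x - mu)^T · [Sigma^{-1} · (x - mu)] = (1)·(0.25) + (3)·(0.2143) = 0.8929.

Step 4 — take square root: d = √(0.8929) ≈ 0.9449.

d(x, mu) = √(0.8929) ≈ 0.9449


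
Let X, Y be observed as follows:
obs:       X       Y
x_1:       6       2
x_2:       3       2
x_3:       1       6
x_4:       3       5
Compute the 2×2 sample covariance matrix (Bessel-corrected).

Step 1 — column means:
  mean(X) = (6 + 3 + 1 + 3) / 4 = 13/4 = 3.25
  mean(Y) = (2 + 2 + 6 + 5) / 4 = 15/4 = 3.75

Step 2 — sample covariance S[i,j] = (1/(n-1)) · Σ_k (x_{k,i} - mean_i) · (x_{k,j} - mean_j), with n-1 = 3.
  S[X,X] = ((2.75)·(2.75) + (-0.25)·(-0.25) + (-2.25)·(-2.25) + (-0.25)·(-0.25)) / 3 = 12.75/3 = 4.25
  S[X,Y] = ((2.75)·(-1.75) + (-0.25)·(-1.75) + (-2.25)·(2.25) + (-0.25)·(1.25)) / 3 = -9.75/3 = -3.25
  S[Y,Y] = ((-1.75)·(-1.75) + (-1.75)·(-1.75) + (2.25)·(2.25) + (1.25)·(1.25)) / 3 = 12.75/3 = 4.25

S is symmetric (S[j,i] = S[i,j]). Assembling:

S = [[4.25, -3.25],
 [-3.25, 4.25]]


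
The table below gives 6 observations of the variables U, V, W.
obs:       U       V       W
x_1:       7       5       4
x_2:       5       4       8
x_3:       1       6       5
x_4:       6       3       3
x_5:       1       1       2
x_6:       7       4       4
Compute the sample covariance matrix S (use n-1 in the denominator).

Step 1 — column means:
  mean(U) = (7 + 5 + 1 + 6 + 1 + 7) / 6 = 27/6 = 4.5
  mean(V) = (5 + 4 + 6 + 3 + 1 + 4) / 6 = 23/6 = 3.8333
  mean(W) = (4 + 8 + 5 + 3 + 2 + 4) / 6 = 26/6 = 4.3333

Step 2 — sample covariance S[i,j] = (1/(n-1)) · Σ_k (x_{k,i} - mean_i) · (x_{k,j} - mean_j), with n-1 = 5.
  S[U,U] = ((2.5)·(2.5) + (0.5)·(0.5) + (-3.5)·(-3.5) + (1.5)·(1.5) + (-3.5)·(-3.5) + (2.5)·(2.5)) / 5 = 39.5/5 = 7.9
  S[U,V] = ((2.5)·(1.1667) + (0.5)·(0.1667) + (-3.5)·(2.1667) + (1.5)·(-0.8333) + (-3.5)·(-2.8333) + (2.5)·(0.1667)) / 5 = 4.5/5 = 0.9
  S[U,W] = ((2.5)·(-0.3333) + (0.5)·(3.6667) + (-3.5)·(0.6667) + (1.5)·(-1.3333) + (-3.5)·(-2.3333) + (2.5)·(-0.3333)) / 5 = 4/5 = 0.8
  S[V,V] = ((1.1667)·(1.1667) + (0.1667)·(0.1667) + (2.1667)·(2.1667) + (-0.8333)·(-0.8333) + (-2.8333)·(-2.8333) + (0.1667)·(0.1667)) / 5 = 14.8333/5 = 2.9667
  S[V,W] = ((1.1667)·(-0.3333) + (0.1667)·(3.6667) + (2.1667)·(0.6667) + (-0.8333)·(-1.3333) + (-2.8333)·(-2.3333) + (0.1667)·(-0.3333)) / 5 = 9.3333/5 = 1.8667
  S[W,W] = ((-0.3333)·(-0.3333) + (3.6667)·(3.6667) + (0.6667)·(0.6667) + (-1.3333)·(-1.3333) + (-2.3333)·(-2.3333) + (-0.3333)·(-0.3333)) / 5 = 21.3333/5 = 4.2667

S is symmetric (S[j,i] = S[i,j]). Assembling:

S = [[7.9, 0.9, 0.8],
 [0.9, 2.9667, 1.8667],
 [0.8, 1.8667, 4.2667]]


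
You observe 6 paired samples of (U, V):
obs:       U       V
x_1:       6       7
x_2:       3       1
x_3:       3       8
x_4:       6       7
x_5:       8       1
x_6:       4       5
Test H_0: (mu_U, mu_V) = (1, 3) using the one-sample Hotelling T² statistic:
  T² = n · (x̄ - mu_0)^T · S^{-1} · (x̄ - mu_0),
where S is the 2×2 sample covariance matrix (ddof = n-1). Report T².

Step 1 — sample mean vector:
  mean(U) = (6 + 3 + 3 + 6 + 8 + 4) / 6 = 30/6 = 5
  mean(V) = (7 + 1 + 8 + 7 + 1 + 5) / 6 = 29/6 = 4.8333
  x̄ = (5, 4.8333),  deviation x̄ - mu_0 = (5, 4.8333) - (1, 3) = (4, 1.8333).

Step 2 — sample covariance matrix, S[i,j] = (1/(n-1)) · Σ_k (x_{k,i} - mean_i) · (x_{k,j} - mean_j), divisor n-1 = 5:
  S[U,U] = ((1)·(1) + (-2)·(-2) + (-2)·(-2) + (1)·(1) + (3)·(3) + (-1)·(-1)) / 5 = 20/5 = 4
  S[U,V] = ((1)·(2.1667) + (-2)·(-3.8333) + (-2)·(3.1667) + (1)·(2.1667) + (3)·(-3.8333) + (-1)·(0.1667)) / 5 = -6/5 = -1.2
  S[V,V] = ((2.1667)·(2.1667) + (-3.8333)·(-3.8333) + (3.1667)·(3.1667) + (2.1667)·(2.1667) + (-3.8333)·(-3.8333) + (0.1667)·(0.1667)) / 5 = 48.8333/5 = 9.7667
  S = [[4, -1.2],
 [-1.2, 9.7667]].

Step 3 — invert S. det(S) = 4·9.7667 - (-1.2)² = 37.6267.
  S^{-1} = (1/det) · [[d, -b], [-b, a]] = [[0.2596, 0.0319],
 [0.0319, 0.1063]].

Step 4 — quadratic form (x̄ - mu_0)^T · S^{-1} · (x̄ - mu_0):
  S^{-1} · (x̄ - mu_0) = (1.0967, 0.3225),
  (x̄ - mu_0)^T · [...] = (4)·(1.0967) + (1.8333)·(0.3225) = 4.9781.

Step 5 — scale by n: T² = 6 · 4.9781 = 29.8689.

T² ≈ 29.8689


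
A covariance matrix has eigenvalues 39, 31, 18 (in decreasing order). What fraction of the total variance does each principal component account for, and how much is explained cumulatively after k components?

Step 1 — total variance = trace(Sigma) = Σ λ_i = 39 + 31 + 18 = 88.

Step 2 — fraction explained by component i = λ_i / Σ λ:
  PC1: 39/88 = 0.4432
  PC2: 31/88 = 0.3523
  PC3: 18/88 = 0.2045

Step 3 — cumulative fraction after k components = (λ_1 + ... + λ_k) / Σ λ:
  k = 1: 39/88 = 0.4432
  k = 2: (39 + 31)/88 = 70/88 = 0.7955
  k = 3: (39 + 31 + 18)/88 = 88/88 = 1

Summary (fraction, with percent):

explained: PC1 0.4432 (44.32%), PC2 0.3523 (35.23%), PC3 0.2045 (20.45%);  cumulative: 0.4432, 0.7955, 1


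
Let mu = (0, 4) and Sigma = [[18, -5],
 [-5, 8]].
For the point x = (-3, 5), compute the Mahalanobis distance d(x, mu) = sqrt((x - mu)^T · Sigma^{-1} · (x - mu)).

Step 1 — centre the observation: (x - mu) = (-3, 1).

Step 2 — invert Sigma. det(Sigma) = 18·8 - (-5)² = 119.
  Sigma^{-1} = (1/det) · [[d, -b], [-b, a]] = [[0.0672, 0.042],
 [0.042, 0.1513]].

Step 3 — form the quadratic (x - mu)^T · Sigma^{-1} · (x - mu):
  Sigma^{-1} · (x - mu) = (-0.1597, 0.0252).
  (x - mu)^T · [Sigma^{-1} · (x - mu)] = (-3)·(-0.1597) + (1)·(0.0252) = 0.5042.

Step 4 — take square root: d = √(0.5042) ≈ 0.7101.

d(x, mu) = √(0.5042) ≈ 0.7101


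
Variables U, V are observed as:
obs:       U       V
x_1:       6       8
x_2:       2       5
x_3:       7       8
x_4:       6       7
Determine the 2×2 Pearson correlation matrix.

Step 1 — column means:
  mean(U) = (6 + 2 + 7 + 6) / 4 = 21/4 = 5.25
  mean(V) = (8 + 5 + 8 + 7) / 4 = 28/4 = 7

Step 2 — sample variances and covariances s[i,j] = (1/(n-1)) · Σ_k (x_{k,i} - mean_i) · (x_{k,j} - mean_j), with n-1 = 3:
  s[U,U] = ((0.75)·(0.75) + (-3.25)·(-3.25) + (1.75)·(1.75) + (0.75)·(0.75)) / 3 = 14.75/3 = 4.9167
  s[U,V] = ((0.75)·(1) + (-3.25)·(-2) + (1.75)·(1) + (0.75)·(0)) / 3 = 9/3 = 3
  s[V,V] = ((1)·(1) + (-2)·(-2) + (1)·(1) + (0)·(0)) / 3 = 6/3 = 2
  Sample standard deviations s_i = √(s[i,i]):
  s(U) = √(4.9167) = 2.2174
  s(V) = √(2) = 1.4142

Step 3 — r_{ij} = s_{ij} / (s_i · s_j):
  r[U,U] = 1 (diagonal).
  r[U,V] = 3 / (2.2174 · 1.4142) = 3 / 3.1358 = 0.9567
  r[V,V] = 1 (diagonal).

R is symmetric with unit diagonal. Assembling:

R = [[1, 0.9567],
 [0.9567, 1]]


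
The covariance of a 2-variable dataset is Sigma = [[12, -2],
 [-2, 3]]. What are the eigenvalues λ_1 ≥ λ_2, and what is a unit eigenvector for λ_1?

Step 1 — characteristic polynomial of 2×2 Sigma:
  det(Sigma - λI) = λ² - trace · λ + det = 0.
  trace = 12 + 3 = 15, det = 12·3 - (-2)² = 32.
Step 2 — discriminant:
  Δ = trace² - 4·det = 225 - 128 = 97.
Step 3 — eigenvalues:
  λ = (trace ± √Δ)/2 = (15 ± 9.8489)/2,
  λ_1 = 12.4244,  λ_2 = 2.5756.

Step 4 — unit eigenvector for λ_1: solve (Sigma - λ_1 I)v = 0. First row:
  (12 - 12.4244)·v_x + (-2)·v_y = 0, i.e. (-0.4244)·v_x + (-2)·v_y = 0,
  so v ∝ (b, λ_1 - a) = (-2, 0.4244); multiply by -1 so the first entry is positive: u = (2, -0.4244).
  ||u|| = √((2)² + (-0.4244)²) = √(4.1801) ≈ 2.0445,
  v_1 = u/||u|| ≈ (0.9782, -0.2076) (||v_1|| = 1).

λ_1 = 12.4244,  λ_2 = 2.5756;  v_1 ≈ (0.9782, -0.2076)


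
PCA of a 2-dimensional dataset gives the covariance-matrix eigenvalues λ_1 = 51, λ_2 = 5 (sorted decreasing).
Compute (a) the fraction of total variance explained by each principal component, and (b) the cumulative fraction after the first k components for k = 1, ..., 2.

Step 1 — total variance = trace(Sigma) = Σ λ_i = 51 + 5 = 56.

Step 2 — fraction explained by component i = λ_i / Σ λ:
  PC1: 51/56 = 0.9107
  PC2: 5/56 = 0.0893

Step 3 — cumulative fraction after k components = (λ_1 + ... + λ_k) / Σ λ:
  k = 1: 51/56 = 0.9107
  k = 2: (51 + 5)/56 = 56/56 = 1

Summary (fraction, with percent):

explained: PC1 0.9107 (91.07%), PC2 0.0893 (8.93%);  cumulative: 0.9107, 1


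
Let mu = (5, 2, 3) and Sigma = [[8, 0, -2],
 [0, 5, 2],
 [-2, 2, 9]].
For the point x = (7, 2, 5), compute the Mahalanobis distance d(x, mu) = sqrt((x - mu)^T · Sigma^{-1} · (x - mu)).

Step 1 — centre the observation: (x - mu) = (2, 0, 2).

Step 2 — invert Sigma (cofactor / det for 3×3, or solve directly):
  Sigma^{-1} = [[0.1331, -0.013, 0.0325],
 [-0.013, 0.2208, -0.0519],
 [0.0325, -0.0519, 0.1299]].

Step 3 — form the quadratic (x - mu)^T · Sigma^{-1} · (x - mu):
  Sigma^{-1} · (x - mu) = (0.3312, -0.1299, 0.3247).
  (x - mu)^T · [Sigma^{-1} · (x - mu)] = (2)·(0.3312) + (0)·(-0.1299) + (2)·(0.3247) = 1.3117.

Step 4 — take square root: d = √(1.3117) ≈ 1.1453.

d(x, mu) = √(1.3117) ≈ 1.1453


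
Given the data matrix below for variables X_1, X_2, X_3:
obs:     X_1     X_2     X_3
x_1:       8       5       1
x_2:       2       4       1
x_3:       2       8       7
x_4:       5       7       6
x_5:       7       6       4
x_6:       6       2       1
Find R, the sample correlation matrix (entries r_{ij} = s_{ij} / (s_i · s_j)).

Step 1 — column means:
  mean(X_1) = (8 + 2 + 2 + 5 + 7 + 6) / 6 = 30/6 = 5
  mean(X_2) = (5 + 4 + 8 + 7 + 6 + 2) / 6 = 32/6 = 5.3333
  mean(X_3) = (1 + 1 + 7 + 6 + 4 + 1) / 6 = 20/6 = 3.3333

Step 2 — sample variances and covariances s[i,j] = (1/(n-1)) · Σ_k (x_{k,i} - mean_i) · (x_{k,j} - mean_j), with n-1 = 5:
  s[X_1,X_1] = ((3)·(3) + (-3)·(-3) + (-3)·(-3) + (0)·(0) + (2)·(2) + (1)·(1)) / 5 = 32/5 = 6.4
  s[X_1,X_2] = ((3)·(-0.3333) + (-3)·(-1.3333) + (-3)·(2.6667) + (0)·(1.6667) + (2)·(0.6667) + (1)·(-3.3333)) / 5 = -7/5 = -1.4
  s[X_1,X_3] = ((3)·(-2.3333) + (-3)·(-2.3333) + (-3)·(3.6667) + (0)·(2.6667) + (2)·(0.6667) + (1)·(-2.3333)) / 5 = -12/5 = -2.4
  s[X_2,X_2] = ((-0.3333)·(-0.3333) + (-1.3333)·(-1.3333) + (2.6667)·(2.6667) + (1.6667)·(1.6667) + (0.6667)·(0.6667) + (-3.3333)·(-3.3333)) / 5 = 23.3333/5 = 4.6667
  s[X_2,X_3] = ((-0.3333)·(-2.3333) + (-1.3333)·(-2.3333) + (2.6667)·(3.6667) + (1.6667)·(2.6667) + (0.6667)·(0.6667) + (-3.3333)·(-2.3333)) / 5 = 26.3333/5 = 5.2667
  s[X_3,X_3] = ((-2.3333)·(-2.3333) + (-2.3333)·(-2.3333) + (3.6667)·(3.6667) + (2.6667)·(2.6667) + (0.6667)·(0.6667) + (-2.3333)·(-2.3333)) / 5 = 37.3333/5 = 7.4667
  Sample standard deviations s_i = √(s[i,i]):
  s(X_1) = √(6.4) = 2.5298
  s(X_2) = √(4.6667) = 2.1602
  s(X_3) = √(7.4667) = 2.7325

Step 3 — r_{ij} = s_{ij} / (s_i · s_j):
  r[X_1,X_1] = 1 (diagonal).
  r[X_1,X_2] = -1.4 / (2.5298 · 2.1602) = -1.4 / 5.465 = -0.2562
  r[X_1,X_3] = -2.4 / (2.5298 · 2.7325) = -2.4 / 6.9128 = -0.3472
  r[X_2,X_2] = 1 (diagonal).
  r[X_2,X_3] = 5.2667 / (2.1602 · 2.7325) = 5.2667 / 5.9029 = 0.8922
  r[X_3,X_3] = 1 (diagonal).

R is symmetric with unit diagonal. Assembling:

R = [[1, -0.2562, -0.3472],
 [-0.2562, 1, 0.8922],
 [-0.3472, 0.8922, 1]]
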